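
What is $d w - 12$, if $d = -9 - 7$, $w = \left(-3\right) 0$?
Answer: $-12$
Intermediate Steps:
$w = 0$
$d = -16$
$d w - 12 = \left(-16\right) 0 - 12 = 0 - 12 = -12$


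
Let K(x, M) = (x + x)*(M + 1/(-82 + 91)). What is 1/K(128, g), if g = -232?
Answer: -9/534272 ≈ -1.6845e-5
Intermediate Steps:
K(x, M) = 2*x*(⅑ + M) (K(x, M) = (2*x)*(M + 1/9) = (2*x)*(M + ⅑) = (2*x)*(⅑ + M) = 2*x*(⅑ + M))
1/K(128, g) = 1/((2/9)*128*(1 + 9*(-232))) = 1/((2/9)*128*(1 - 2088)) = 1/((2/9)*128*(-2087)) = 1/(-534272/9) = -9/534272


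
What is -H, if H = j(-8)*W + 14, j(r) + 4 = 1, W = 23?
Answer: 55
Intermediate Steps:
j(r) = -3 (j(r) = -4 + 1 = -3)
H = -55 (H = -3*23 + 14 = -69 + 14 = -55)
-H = -1*(-55) = 55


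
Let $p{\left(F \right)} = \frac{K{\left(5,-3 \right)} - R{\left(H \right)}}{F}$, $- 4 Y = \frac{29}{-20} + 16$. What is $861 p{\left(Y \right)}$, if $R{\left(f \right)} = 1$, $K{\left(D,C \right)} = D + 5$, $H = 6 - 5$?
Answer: $- \frac{206640}{97} \approx -2130.3$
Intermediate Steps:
$H = 1$
$K{\left(D,C \right)} = 5 + D$
$Y = - \frac{291}{80}$ ($Y = - \frac{\frac{29}{-20} + 16}{4} = - \frac{29 \left(- \frac{1}{20}\right) + 16}{4} = - \frac{- \frac{29}{20} + 16}{4} = \left(- \frac{1}{4}\right) \frac{291}{20} = - \frac{291}{80} \approx -3.6375$)
$p{\left(F \right)} = \frac{9}{F}$ ($p{\left(F \right)} = \frac{\left(5 + 5\right) - 1}{F} = \frac{10 - 1}{F} = \frac{9}{F}$)
$861 p{\left(Y \right)} = 861 \frac{9}{- \frac{291}{80}} = 861 \cdot 9 \left(- \frac{80}{291}\right) = 861 \left(- \frac{240}{97}\right) = - \frac{206640}{97}$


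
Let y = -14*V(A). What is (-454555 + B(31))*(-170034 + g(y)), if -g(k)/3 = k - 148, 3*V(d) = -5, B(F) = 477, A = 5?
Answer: 77038873480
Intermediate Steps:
V(d) = -5/3 (V(d) = (⅓)*(-5) = -5/3)
y = 70/3 (y = -14*(-5/3) = 70/3 ≈ 23.333)
g(k) = 444 - 3*k (g(k) = -3*(k - 148) = -3*(-148 + k) = 444 - 3*k)
(-454555 + B(31))*(-170034 + g(y)) = (-454555 + 477)*(-170034 + (444 - 3*70/3)) = -454078*(-170034 + (444 - 70)) = -454078*(-170034 + 374) = -454078*(-169660) = 77038873480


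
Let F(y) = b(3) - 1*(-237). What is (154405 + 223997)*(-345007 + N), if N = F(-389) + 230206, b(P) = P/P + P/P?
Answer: -43350489924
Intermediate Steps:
b(P) = 2 (b(P) = 1 + 1 = 2)
F(y) = 239 (F(y) = 2 - 1*(-237) = 2 + 237 = 239)
N = 230445 (N = 239 + 230206 = 230445)
(154405 + 223997)*(-345007 + N) = (154405 + 223997)*(-345007 + 230445) = 378402*(-114562) = -43350489924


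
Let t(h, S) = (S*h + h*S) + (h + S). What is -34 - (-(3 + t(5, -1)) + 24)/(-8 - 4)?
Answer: -127/4 ≈ -31.750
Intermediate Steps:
t(h, S) = S + h + 2*S*h (t(h, S) = (S*h + S*h) + (S + h) = 2*S*h + (S + h) = S + h + 2*S*h)
-34 - (-(3 + t(5, -1)) + 24)/(-8 - 4) = -34 - (-(3 + (-1 + 5 + 2*(-1)*5)) + 24)/(-8 - 4) = -34 - (-(3 + (-1 + 5 - 10)) + 24)/(-12) = -34 - (-(3 - 6) + 24)*(-1)/12 = -34 - (-1*(-3) + 24)*(-1)/12 = -34 - (3 + 24)*(-1)/12 = -34 - 27*(-1)/12 = -34 - 1*(-9/4) = -34 + 9/4 = -127/4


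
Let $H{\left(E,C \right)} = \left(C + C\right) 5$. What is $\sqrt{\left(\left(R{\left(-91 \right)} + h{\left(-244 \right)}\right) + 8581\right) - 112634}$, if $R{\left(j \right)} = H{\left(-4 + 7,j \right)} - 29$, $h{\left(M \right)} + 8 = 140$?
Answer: $14 i \sqrt{535} \approx 323.82 i$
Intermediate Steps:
$h{\left(M \right)} = 132$ ($h{\left(M \right)} = -8 + 140 = 132$)
$H{\left(E,C \right)} = 10 C$ ($H{\left(E,C \right)} = 2 C 5 = 10 C$)
$R{\left(j \right)} = -29 + 10 j$ ($R{\left(j \right)} = 10 j - 29 = -29 + 10 j$)
$\sqrt{\left(\left(R{\left(-91 \right)} + h{\left(-244 \right)}\right) + 8581\right) - 112634} = \sqrt{\left(\left(\left(-29 + 10 \left(-91\right)\right) + 132\right) + 8581\right) - 112634} = \sqrt{\left(\left(\left(-29 - 910\right) + 132\right) + 8581\right) - 112634} = \sqrt{\left(\left(-939 + 132\right) + 8581\right) - 112634} = \sqrt{\left(-807 + 8581\right) - 112634} = \sqrt{7774 - 112634} = \sqrt{-104860} = 14 i \sqrt{535}$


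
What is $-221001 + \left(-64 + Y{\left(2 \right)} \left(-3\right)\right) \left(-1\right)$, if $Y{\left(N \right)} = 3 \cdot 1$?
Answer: $-220928$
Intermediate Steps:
$Y{\left(N \right)} = 3$
$-221001 + \left(-64 + Y{\left(2 \right)} \left(-3\right)\right) \left(-1\right) = -221001 + \left(-64 + 3 \left(-3\right)\right) \left(-1\right) = -221001 + \left(-64 - 9\right) \left(-1\right) = -221001 - -73 = -221001 + 73 = -220928$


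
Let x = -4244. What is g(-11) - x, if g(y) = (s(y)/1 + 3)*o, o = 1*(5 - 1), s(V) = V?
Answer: 4212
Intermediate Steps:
o = 4 (o = 1*4 = 4)
g(y) = 12 + 4*y (g(y) = (y/1 + 3)*4 = (y*1 + 3)*4 = (y + 3)*4 = (3 + y)*4 = 12 + 4*y)
g(-11) - x = (12 + 4*(-11)) - 1*(-4244) = (12 - 44) + 4244 = -32 + 4244 = 4212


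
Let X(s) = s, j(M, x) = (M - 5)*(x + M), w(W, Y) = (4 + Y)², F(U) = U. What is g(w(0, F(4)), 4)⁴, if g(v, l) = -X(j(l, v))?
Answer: 21381376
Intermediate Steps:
j(M, x) = (-5 + M)*(M + x)
g(v, l) = -l² + 5*l + 5*v - l*v (g(v, l) = -(l² - 5*l - 5*v + l*v) = -l² + 5*l + 5*v - l*v)
g(w(0, F(4)), 4)⁴ = (-1*4² + 5*4 + 5*(4 + 4)² - 1*4*(4 + 4)²)⁴ = (-1*16 + 20 + 5*8² - 1*4*8²)⁴ = (-16 + 20 + 5*64 - 1*4*64)⁴ = (-16 + 20 + 320 - 256)⁴ = 68⁴ = 21381376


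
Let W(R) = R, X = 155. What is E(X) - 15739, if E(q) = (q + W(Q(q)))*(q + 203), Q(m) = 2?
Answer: 40467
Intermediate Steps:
E(q) = (2 + q)*(203 + q) (E(q) = (q + 2)*(q + 203) = (2 + q)*(203 + q))
E(X) - 15739 = (406 + 155² + 205*155) - 15739 = (406 + 24025 + 31775) - 15739 = 56206 - 15739 = 40467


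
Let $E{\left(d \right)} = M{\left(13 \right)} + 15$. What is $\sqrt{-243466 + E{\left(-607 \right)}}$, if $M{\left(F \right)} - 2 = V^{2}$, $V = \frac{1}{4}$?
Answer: $\frac{i \sqrt{3895183}}{4} \approx 493.41 i$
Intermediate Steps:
$V = \frac{1}{4} \approx 0.25$
$M{\left(F \right)} = \frac{33}{16}$ ($M{\left(F \right)} = 2 + \left(\frac{1}{4}\right)^{2} = 2 + \frac{1}{16} = \frac{33}{16}$)
$E{\left(d \right)} = \frac{273}{16}$ ($E{\left(d \right)} = \frac{33}{16} + 15 = \frac{273}{16}$)
$\sqrt{-243466 + E{\left(-607 \right)}} = \sqrt{-243466 + \frac{273}{16}} = \sqrt{- \frac{3895183}{16}} = \frac{i \sqrt{3895183}}{4}$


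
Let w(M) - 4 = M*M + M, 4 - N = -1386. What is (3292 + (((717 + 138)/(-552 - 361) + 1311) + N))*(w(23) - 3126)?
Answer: -14059837780/913 ≈ -1.5400e+7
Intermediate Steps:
N = 1390 (N = 4 - 1*(-1386) = 4 + 1386 = 1390)
w(M) = 4 + M + M² (w(M) = 4 + (M*M + M) = 4 + (M² + M) = 4 + (M + M²) = 4 + M + M²)
(3292 + (((717 + 138)/(-552 - 361) + 1311) + N))*(w(23) - 3126) = (3292 + (((717 + 138)/(-552 - 361) + 1311) + 1390))*((4 + 23 + 23²) - 3126) = (3292 + ((855/(-913) + 1311) + 1390))*((4 + 23 + 529) - 3126) = (3292 + ((855*(-1/913) + 1311) + 1390))*(556 - 3126) = (3292 + ((-855/913 + 1311) + 1390))*(-2570) = (3292 + (1196088/913 + 1390))*(-2570) = (3292 + 2465158/913)*(-2570) = (5470754/913)*(-2570) = -14059837780/913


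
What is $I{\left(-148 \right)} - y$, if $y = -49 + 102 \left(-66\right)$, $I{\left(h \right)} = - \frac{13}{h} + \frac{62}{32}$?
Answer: $\frac{4015551}{592} \approx 6783.0$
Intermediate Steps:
$I{\left(h \right)} = \frac{31}{16} - \frac{13}{h}$ ($I{\left(h \right)} = - \frac{13}{h} + 62 \cdot \frac{1}{32} = - \frac{13}{h} + \frac{31}{16} = \frac{31}{16} - \frac{13}{h}$)
$y = -6781$ ($y = -49 - 6732 = -6781$)
$I{\left(-148 \right)} - y = \left(\frac{31}{16} - \frac{13}{-148}\right) - -6781 = \left(\frac{31}{16} - - \frac{13}{148}\right) + 6781 = \left(\frac{31}{16} + \frac{13}{148}\right) + 6781 = \frac{1199}{592} + 6781 = \frac{4015551}{592}$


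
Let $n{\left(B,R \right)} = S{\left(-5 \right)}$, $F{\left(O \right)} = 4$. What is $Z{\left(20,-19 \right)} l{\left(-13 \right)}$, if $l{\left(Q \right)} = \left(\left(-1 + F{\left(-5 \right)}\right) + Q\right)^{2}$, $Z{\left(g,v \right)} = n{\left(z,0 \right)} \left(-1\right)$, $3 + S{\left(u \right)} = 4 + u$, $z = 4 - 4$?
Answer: $400$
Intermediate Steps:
$z = 0$
$S{\left(u \right)} = 1 + u$ ($S{\left(u \right)} = -3 + \left(4 + u\right) = 1 + u$)
$n{\left(B,R \right)} = -4$ ($n{\left(B,R \right)} = 1 - 5 = -4$)
$Z{\left(g,v \right)} = 4$ ($Z{\left(g,v \right)} = \left(-4\right) \left(-1\right) = 4$)
$l{\left(Q \right)} = \left(3 + Q\right)^{2}$ ($l{\left(Q \right)} = \left(\left(-1 + 4\right) + Q\right)^{2} = \left(3 + Q\right)^{2}$)
$Z{\left(20,-19 \right)} l{\left(-13 \right)} = 4 \left(3 - 13\right)^{2} = 4 \left(-10\right)^{2} = 4 \cdot 100 = 400$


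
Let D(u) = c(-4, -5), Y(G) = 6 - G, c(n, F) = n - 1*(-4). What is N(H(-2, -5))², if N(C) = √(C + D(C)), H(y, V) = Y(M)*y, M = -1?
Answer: -14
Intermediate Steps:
c(n, F) = 4 + n (c(n, F) = n + 4 = 4 + n)
D(u) = 0 (D(u) = 4 - 4 = 0)
H(y, V) = 7*y (H(y, V) = (6 - 1*(-1))*y = (6 + 1)*y = 7*y)
N(C) = √C (N(C) = √(C + 0) = √C)
N(H(-2, -5))² = (√(7*(-2)))² = (√(-14))² = (I*√14)² = -14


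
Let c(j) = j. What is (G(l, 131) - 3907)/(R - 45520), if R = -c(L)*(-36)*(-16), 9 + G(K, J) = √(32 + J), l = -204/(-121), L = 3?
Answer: 979/11812 - √163/47248 ≈ 0.082612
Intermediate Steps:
l = 204/121 (l = -204*(-1/121) = 204/121 ≈ 1.6860)
G(K, J) = -9 + √(32 + J)
R = -1728 (R = -3*(-36)*(-16) = -(-108)*(-16) = -1*1728 = -1728)
(G(l, 131) - 3907)/(R - 45520) = ((-9 + √(32 + 131)) - 3907)/(-1728 - 45520) = ((-9 + √163) - 3907)/(-47248) = (-3916 + √163)*(-1/47248) = 979/11812 - √163/47248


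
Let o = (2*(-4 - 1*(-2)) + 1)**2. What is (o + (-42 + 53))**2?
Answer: 400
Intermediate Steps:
o = 9 (o = (2*(-4 + 2) + 1)**2 = (2*(-2) + 1)**2 = (-4 + 1)**2 = (-3)**2 = 9)
(o + (-42 + 53))**2 = (9 + (-42 + 53))**2 = (9 + 11)**2 = 20**2 = 400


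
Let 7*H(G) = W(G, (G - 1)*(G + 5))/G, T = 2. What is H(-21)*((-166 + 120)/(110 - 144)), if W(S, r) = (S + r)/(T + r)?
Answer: -7613/884646 ≈ -0.0086057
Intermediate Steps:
W(S, r) = (S + r)/(2 + r)
H(G) = (G + (-1 + G)*(5 + G))/(7*G*(2 + (-1 + G)*(5 + G))) (H(G) = (((G + (G - 1)*(G + 5))/(2 + (G - 1)*(G + 5)))/G)/7 = (((G + (-1 + G)*(5 + G))/(2 + (-1 + G)*(5 + G)))/G)/7 = ((G + (-1 + G)*(5 + G))/(G*(2 + (-1 + G)*(5 + G))))/7 = (G + (-1 + G)*(5 + G))/(7*G*(2 + (-1 + G)*(5 + G))))
H(-21)*((-166 + 120)/(110 - 144)) = ((⅐)*(-5 + (-21)² + 5*(-21))/(-21*(-3 + (-21)² + 4*(-21))))*((-166 + 120)/(110 - 144)) = ((⅐)*(-1/21)*(-5 + 441 - 105)/(-3 + 441 - 84))*(-46/(-34)) = ((⅐)*(-1/21)*331/354)*(-46*(-1/34)) = ((⅐)*(-1/21)*(1/354)*331)*(23/17) = -331/52038*23/17 = -7613/884646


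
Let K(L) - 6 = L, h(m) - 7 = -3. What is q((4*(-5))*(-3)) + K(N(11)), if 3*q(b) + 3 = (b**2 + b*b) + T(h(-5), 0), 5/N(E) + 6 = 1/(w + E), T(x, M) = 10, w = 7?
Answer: 772805/321 ≈ 2407.5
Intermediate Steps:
h(m) = 4 (h(m) = 7 - 3 = 4)
N(E) = 5/(-6 + 1/(7 + E))
q(b) = 7/3 + 2*b**2/3 (q(b) = -1 + ((b**2 + b*b) + 10)/3 = -1 + ((b**2 + b**2) + 10)/3 = -1 + (2*b**2 + 10)/3 = -1 + (10 + 2*b**2)/3 = -1 + (10/3 + 2*b**2/3) = 7/3 + 2*b**2/3)
K(L) = 6 + L
q((4*(-5))*(-3)) + K(N(11)) = (7/3 + 2*((4*(-5))*(-3))**2/3) + (6 + 5*(-7 - 1*11)/(41 + 6*11)) = (7/3 + 2*(-20*(-3))**2/3) + (6 + 5*(-7 - 11)/(41 + 66)) = (7/3 + (2/3)*60**2) + (6 + 5*(-18)/107) = (7/3 + (2/3)*3600) + (6 + 5*(1/107)*(-18)) = (7/3 + 2400) + (6 - 90/107) = 7207/3 + 552/107 = 772805/321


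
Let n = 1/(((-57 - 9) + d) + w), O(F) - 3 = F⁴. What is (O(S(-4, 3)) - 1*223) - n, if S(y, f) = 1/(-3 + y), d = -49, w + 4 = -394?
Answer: -270973946/1231713 ≈ -220.00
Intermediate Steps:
w = -398 (w = -4 - 394 = -398)
O(F) = 3 + F⁴
n = -1/513 (n = 1/(((-57 - 9) - 49) - 398) = 1/((-66 - 49) - 398) = 1/(-115 - 398) = 1/(-513) = -1/513 ≈ -0.0019493)
(O(S(-4, 3)) - 1*223) - n = ((3 + (1/(-3 - 4))⁴) - 1*223) - 1*(-1/513) = ((3 + (1/(-7))⁴) - 223) + 1/513 = ((3 + (-⅐)⁴) - 223) + 1/513 = ((3 + 1/2401) - 223) + 1/513 = (7204/2401 - 223) + 1/513 = -528219/2401 + 1/513 = -270973946/1231713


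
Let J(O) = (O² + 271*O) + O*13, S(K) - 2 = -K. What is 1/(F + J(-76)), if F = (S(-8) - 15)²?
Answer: -1/15783 ≈ -6.3359e-5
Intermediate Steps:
S(K) = 2 - K
J(O) = O² + 284*O (J(O) = (O² + 271*O) + 13*O = O² + 284*O)
F = 25 (F = ((2 - 1*(-8)) - 15)² = ((2 + 8) - 15)² = (10 - 15)² = (-5)² = 25)
1/(F + J(-76)) = 1/(25 - 76*(284 - 76)) = 1/(25 - 76*208) = 1/(25 - 15808) = 1/(-15783) = -1/15783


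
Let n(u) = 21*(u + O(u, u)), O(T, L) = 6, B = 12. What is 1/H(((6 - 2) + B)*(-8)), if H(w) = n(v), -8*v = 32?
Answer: 1/42 ≈ 0.023810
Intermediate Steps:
v = -4 (v = -1/8*32 = -4)
n(u) = 126 + 21*u (n(u) = 21*(u + 6) = 21*(6 + u) = 126 + 21*u)
H(w) = 42 (H(w) = 126 + 21*(-4) = 126 - 84 = 42)
1/H(((6 - 2) + B)*(-8)) = 1/42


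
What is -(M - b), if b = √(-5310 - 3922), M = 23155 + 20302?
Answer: -43457 + 4*I*√577 ≈ -43457.0 + 96.083*I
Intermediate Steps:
M = 43457
b = 4*I*√577 (b = √(-9232) = 4*I*√577 ≈ 96.083*I)
-(M - b) = -(43457 - 4*I*√577) = -43457 + 4*I*√577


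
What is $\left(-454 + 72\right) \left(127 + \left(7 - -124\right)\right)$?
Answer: $-98556$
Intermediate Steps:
$\left(-454 + 72\right) \left(127 + \left(7 - -124\right)\right) = - 382 \left(127 + \left(7 + 124\right)\right) = - 382 \left(127 + 131\right) = \left(-382\right) 258 = -98556$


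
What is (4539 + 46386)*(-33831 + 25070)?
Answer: -446153925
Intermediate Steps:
(4539 + 46386)*(-33831 + 25070) = 50925*(-8761) = -446153925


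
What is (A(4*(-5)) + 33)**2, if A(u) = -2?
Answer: 961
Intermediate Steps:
(A(4*(-5)) + 33)**2 = (-2 + 33)**2 = 31**2 = 961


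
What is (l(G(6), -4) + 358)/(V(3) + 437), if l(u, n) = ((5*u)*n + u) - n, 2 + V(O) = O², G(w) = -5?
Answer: 457/444 ≈ 1.0293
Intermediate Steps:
V(O) = -2 + O²
l(u, n) = u - n + 5*n*u (l(u, n) = (5*n*u + u) - n = (u + 5*n*u) - n = u - n + 5*n*u)
(l(G(6), -4) + 358)/(V(3) + 437) = ((-5 - 1*(-4) + 5*(-4)*(-5)) + 358)/((-2 + 3²) + 437) = ((-5 + 4 + 100) + 358)/((-2 + 9) + 437) = (99 + 358)/(7 + 437) = 457/444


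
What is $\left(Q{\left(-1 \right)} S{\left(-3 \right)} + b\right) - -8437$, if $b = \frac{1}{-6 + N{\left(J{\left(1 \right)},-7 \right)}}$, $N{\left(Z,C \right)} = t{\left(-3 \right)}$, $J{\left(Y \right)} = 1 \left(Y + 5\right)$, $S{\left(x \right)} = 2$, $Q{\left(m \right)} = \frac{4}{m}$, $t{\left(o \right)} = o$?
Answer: $\frac{75860}{9} \approx 8428.9$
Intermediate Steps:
$J{\left(Y \right)} = 5 + Y$ ($J{\left(Y \right)} = 1 \left(5 + Y\right) = 5 + Y$)
$N{\left(Z,C \right)} = -3$
$b = - \frac{1}{9}$ ($b = \frac{1}{-6 - 3} = \frac{1}{-9} = - \frac{1}{9} \approx -0.11111$)
$\left(Q{\left(-1 \right)} S{\left(-3 \right)} + b\right) - -8437 = \left(\frac{4}{-1} \cdot 2 - \frac{1}{9}\right) - -8437 = \left(4 \left(-1\right) 2 - \frac{1}{9}\right) + 8437 = \left(\left(-4\right) 2 - \frac{1}{9}\right) + 8437 = \left(-8 - \frac{1}{9}\right) + 8437 = - \frac{73}{9} + 8437 = \frac{75860}{9}$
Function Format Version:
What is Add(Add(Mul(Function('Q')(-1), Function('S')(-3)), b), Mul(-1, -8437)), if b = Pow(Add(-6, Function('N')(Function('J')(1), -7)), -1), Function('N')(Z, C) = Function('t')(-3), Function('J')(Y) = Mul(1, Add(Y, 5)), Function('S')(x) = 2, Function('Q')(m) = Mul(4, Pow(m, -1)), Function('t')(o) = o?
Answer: Rational(75860, 9) ≈ 8428.9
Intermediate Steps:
Function('J')(Y) = Add(5, Y) (Function('J')(Y) = Mul(1, Add(5, Y)) = Add(5, Y))
Function('N')(Z, C) = -3
b = Rational(-1, 9) (b = Pow(Add(-6, -3), -1) = Pow(-9, -1) = Rational(-1, 9) ≈ -0.11111)
Add(Add(Mul(Function('Q')(-1), Function('S')(-3)), b), Mul(-1, -8437)) = Add(Add(Mul(Mul(4, Pow(-1, -1)), 2), Rational(-1, 9)), Mul(-1, -8437)) = Add(Add(Mul(Mul(4, -1), 2), Rational(-1, 9)), 8437) = Add(Add(Mul(-4, 2), Rational(-1, 9)), 8437) = Add(Add(-8, Rational(-1, 9)), 8437) = Add(Rational(-73, 9), 8437) = Rational(75860, 9)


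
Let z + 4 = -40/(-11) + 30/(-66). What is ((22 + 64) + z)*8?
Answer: 7496/11 ≈ 681.45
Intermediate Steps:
z = -9/11 (z = -4 + (-40/(-11) + 30/(-66)) = -4 + (-40*(-1/11) + 30*(-1/66)) = -4 + (40/11 - 5/11) = -4 + 35/11 = -9/11 ≈ -0.81818)
((22 + 64) + z)*8 = ((22 + 64) - 9/11)*8 = (86 - 9/11)*8 = (937/11)*8 = 7496/11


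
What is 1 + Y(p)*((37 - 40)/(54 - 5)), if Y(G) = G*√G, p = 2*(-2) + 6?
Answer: 1 - 6*√2/49 ≈ 0.82683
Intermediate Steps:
p = 2 (p = -4 + 6 = 2)
Y(G) = G^(3/2)
1 + Y(p)*((37 - 40)/(54 - 5)) = 1 + 2^(3/2)*((37 - 40)/(54 - 5)) = 1 + (2*√2)*(-3/49) = 1 - 6*√2/49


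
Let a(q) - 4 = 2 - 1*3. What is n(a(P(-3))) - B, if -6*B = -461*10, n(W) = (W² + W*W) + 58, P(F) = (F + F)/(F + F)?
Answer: -2077/3 ≈ -692.33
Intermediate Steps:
P(F) = 1 (P(F) = (2*F)/((2*F)) = (2*F)*(1/(2*F)) = 1)
a(q) = 3 (a(q) = 4 + (2 - 1*3) = 4 + (2 - 3) = 4 - 1 = 3)
n(W) = 58 + 2*W² (n(W) = (W² + W²) + 58 = 2*W² + 58 = 58 + 2*W²)
B = 2305/3 (B = -(-461)*10/6 = -⅙*(-4610) = 2305/3 ≈ 768.33)
n(a(P(-3))) - B = (58 + 2*3²) - 1*2305/3 = (58 + 2*9) - 2305/3 = (58 + 18) - 2305/3 = 76 - 2305/3 = -2077/3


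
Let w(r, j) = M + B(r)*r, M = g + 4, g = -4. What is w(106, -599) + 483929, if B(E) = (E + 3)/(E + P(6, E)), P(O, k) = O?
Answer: 27105801/56 ≈ 4.8403e+5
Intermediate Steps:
M = 0 (M = -4 + 4 = 0)
B(E) = (3 + E)/(6 + E) (B(E) = (E + 3)/(E + 6) = (3 + E)/(6 + E))
w(r, j) = r*(3 + r)/(6 + r) (w(r, j) = 0 + ((3 + r)/(6 + r))*r = 0 + r*(3 + r)/(6 + r) = r*(3 + r)/(6 + r))
w(106, -599) + 483929 = 106*(3 + 106)/(6 + 106) + 483929 = 106*109/112 + 483929 = 106*(1/112)*109 + 483929 = 5777/56 + 483929 = 27105801/56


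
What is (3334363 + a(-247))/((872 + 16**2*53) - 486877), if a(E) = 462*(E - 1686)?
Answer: -2441317/472437 ≈ -5.1675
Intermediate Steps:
a(E) = -778932 + 462*E (a(E) = 462*(-1686 + E) = -778932 + 462*E)
(3334363 + a(-247))/((872 + 16**2*53) - 486877) = (3334363 + (-778932 + 462*(-247)))/((872 + 16**2*53) - 486877) = (3334363 + (-778932 - 114114))/((872 + 256*53) - 486877) = (3334363 - 893046)/((872 + 13568) - 486877) = 2441317/(14440 - 486877) = 2441317/(-472437) = 2441317*(-1/472437) = -2441317/472437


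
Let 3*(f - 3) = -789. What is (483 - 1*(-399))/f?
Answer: -441/130 ≈ -3.3923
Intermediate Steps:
f = -260 (f = 3 + (⅓)*(-789) = 3 - 263 = -260)
(483 - 1*(-399))/f = (483 - 1*(-399))/(-260) = (483 + 399)*(-1/260) = 882*(-1/260) = -441/130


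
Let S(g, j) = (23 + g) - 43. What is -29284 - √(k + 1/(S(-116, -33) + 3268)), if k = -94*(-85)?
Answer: -29284 - √2177147247/522 ≈ -29373.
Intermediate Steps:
S(g, j) = -20 + g
k = 7990
-29284 - √(k + 1/(S(-116, -33) + 3268)) = -29284 - √(7990 + 1/((-20 - 116) + 3268)) = -29284 - √(7990 + 1/(-136 + 3268)) = -29284 - √(7990 + 1/3132) = -29284 - √(25024681/3132) = -29284 - √2177147247/522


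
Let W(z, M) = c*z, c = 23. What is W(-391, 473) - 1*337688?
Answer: -346681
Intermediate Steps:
W(z, M) = 23*z
W(-391, 473) - 1*337688 = 23*(-391) - 1*337688 = -8993 - 337688 = -346681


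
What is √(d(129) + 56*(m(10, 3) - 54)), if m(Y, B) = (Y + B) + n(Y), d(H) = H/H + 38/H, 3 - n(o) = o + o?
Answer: 5*I*√2161137/129 ≈ 56.98*I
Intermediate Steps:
n(o) = 3 - 2*o (n(o) = 3 - (o + o) = 3 - 2*o)
d(H) = 1 + 38/H
m(Y, B) = 3 + B - Y (m(Y, B) = (Y + B) + (3 - 2*Y) = (B + Y) + (3 - 2*Y) = 3 + B - Y)
√(d(129) + 56*(m(10, 3) - 54)) = √((38 + 129)/129 + 56*((3 + 3 - 1*10) - 54)) = √((1/129)*167 + 56*((3 + 3 - 10) - 54)) = √(167/129 + 56*(-4 - 54)) = √(167/129 + 56*(-58)) = √(167/129 - 3248) = √(-418825/129) = 5*I*√2161137/129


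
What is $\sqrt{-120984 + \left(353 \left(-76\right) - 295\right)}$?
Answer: $i \sqrt{148107} \approx 384.85 i$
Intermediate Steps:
$\sqrt{-120984 + \left(353 \left(-76\right) - 295\right)} = \sqrt{-120984 - 27123} = \sqrt{-148107} = i \sqrt{148107}$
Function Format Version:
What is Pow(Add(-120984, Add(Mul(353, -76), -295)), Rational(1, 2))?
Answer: Mul(I, Pow(148107, Rational(1, 2))) ≈ Mul(384.85, I)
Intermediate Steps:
Pow(Add(-120984, Add(Mul(353, -76), -295)), Rational(1, 2)) = Pow(Add(-120984, Add(-26828, -295)), Rational(1, 2)) = Pow(Add(-120984, -27123), Rational(1, 2)) = Pow(-148107, Rational(1, 2)) = Mul(I, Pow(148107, Rational(1, 2)))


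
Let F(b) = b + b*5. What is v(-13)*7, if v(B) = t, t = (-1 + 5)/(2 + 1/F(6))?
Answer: 1008/73 ≈ 13.808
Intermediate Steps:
F(b) = 6*b (F(b) = b + 5*b = 6*b)
t = 144/73 (t = (-1 + 5)/(2 + 1/(6*6)) = 4/(2 + 1/36) = 4/(73/36) = 4*(36/73) = 144/73 ≈ 1.9726)
v(B) = 144/73
v(-13)*7 = (144/73)*7 = 1008/73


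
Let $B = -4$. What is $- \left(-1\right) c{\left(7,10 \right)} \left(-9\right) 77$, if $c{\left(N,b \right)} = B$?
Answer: $2772$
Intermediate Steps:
$c{\left(N,b \right)} = -4$
$- \left(-1\right) c{\left(7,10 \right)} \left(-9\right) 77 = - \left(-1\right) \left(-4\right) \left(-9\right) 77 = - \left(-1\right) 36 \cdot 77 = - \left(-1\right) 2772 = \left(-1\right) \left(-2772\right) = 2772$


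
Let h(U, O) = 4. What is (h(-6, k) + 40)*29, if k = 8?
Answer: 1276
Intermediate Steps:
(h(-6, k) + 40)*29 = (4 + 40)*29 = 44*29 = 1276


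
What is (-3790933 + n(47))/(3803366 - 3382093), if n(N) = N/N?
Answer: -3790932/421273 ≈ -8.9987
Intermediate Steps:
n(N) = 1
(-3790933 + n(47))/(3803366 - 3382093) = (-3790933 + 1)/(3803366 - 3382093) = -3790932/421273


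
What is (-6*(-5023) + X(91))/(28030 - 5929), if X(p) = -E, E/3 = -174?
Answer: 10220/7367 ≈ 1.3873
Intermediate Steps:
E = -522 (E = 3*(-174) = -522)
X(p) = 522 (X(p) = -1*(-522) = 522)
(-6*(-5023) + X(91))/(28030 - 5929) = (-6*(-5023) + 522)/(28030 - 5929) = (30138 + 522)/22101 = 30660*(1/22101) = 10220/7367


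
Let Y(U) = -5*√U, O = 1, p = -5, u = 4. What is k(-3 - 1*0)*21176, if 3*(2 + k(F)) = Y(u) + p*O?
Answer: -148232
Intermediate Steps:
k(F) = -7 (k(F) = -2 + (-5*√4 - 5*1)/3 = -2 + (-5*2 - 5)/3 = -2 + (-10 - 5)/3 = -2 + (⅓)*(-15) = -2 - 5 = -7)
k(-3 - 1*0)*21176 = -7*21176 = -148232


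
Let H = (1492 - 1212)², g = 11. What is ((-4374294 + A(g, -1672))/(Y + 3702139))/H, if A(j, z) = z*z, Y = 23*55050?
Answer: -22553/5564483680 ≈ -4.0530e-6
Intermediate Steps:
Y = 1266150
A(j, z) = z²
H = 78400 (H = 280² = 78400)
((-4374294 + A(g, -1672))/(Y + 3702139))/H = ((-4374294 + (-1672)²)/(1266150 + 3702139))/78400 = ((-4374294 + 2795584)/4968289)*(1/78400) = -1578710*1/4968289*(1/78400) = -1578710/4968289*1/78400 = -22553/5564483680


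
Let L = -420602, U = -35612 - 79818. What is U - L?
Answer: 305172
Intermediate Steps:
U = -115430
U - L = -115430 - 1*(-420602) = -115430 + 420602 = 305172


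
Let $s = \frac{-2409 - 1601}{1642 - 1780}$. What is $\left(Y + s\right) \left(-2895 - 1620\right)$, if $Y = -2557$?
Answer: $\frac{262514140}{23} \approx 1.1414 \cdot 10^{7}$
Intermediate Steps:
$s = \frac{2005}{69}$ ($s = - \frac{4010}{-138} = \left(-4010\right) \left(- \frac{1}{138}\right) = \frac{2005}{69} \approx 29.058$)
$\left(Y + s\right) \left(-2895 - 1620\right) = \left(-2557 + \frac{2005}{69}\right) \left(-2895 - 1620\right) = \left(- \frac{174428}{69}\right) \left(-4515\right) = \frac{262514140}{23}$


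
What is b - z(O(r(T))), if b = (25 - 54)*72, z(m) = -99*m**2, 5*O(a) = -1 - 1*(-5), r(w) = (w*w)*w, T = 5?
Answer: -50616/25 ≈ -2024.6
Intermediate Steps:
r(w) = w**3 (r(w) = w**2*w = w**3)
O(a) = 4/5 (O(a) = (-1 - 1*(-5))/5 = (-1 + 5)/5 = (1/5)*4 = 4/5)
b = -2088 (b = -29*72 = -2088)
b - z(O(r(T))) = -2088 - (-99)*(4/5)**2 = -2088 - (-99)*16/25 = -2088 - 1*(-1584/25) = -2088 + 1584/25 = -50616/25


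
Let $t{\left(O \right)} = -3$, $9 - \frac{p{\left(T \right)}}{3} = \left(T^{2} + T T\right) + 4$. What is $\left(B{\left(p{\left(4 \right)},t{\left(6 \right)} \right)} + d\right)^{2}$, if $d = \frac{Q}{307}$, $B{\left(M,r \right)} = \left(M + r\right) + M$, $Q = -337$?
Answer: $\frac{2600184064}{94249} \approx 27588.0$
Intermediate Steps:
$p{\left(T \right)} = 15 - 6 T^{2}$ ($p{\left(T \right)} = 27 - 3 \left(\left(T^{2} + T T\right) + 4\right) = 27 - 3 \left(\left(T^{2} + T^{2}\right) + 4\right) = 27 - 3 \left(2 T^{2} + 4\right) = 27 - 3 \left(4 + 2 T^{2}\right) = 27 - \left(12 + 6 T^{2}\right) = 15 - 6 T^{2}$)
$B{\left(M,r \right)} = r + 2 M$
$d = - \frac{337}{307} \approx -1.0977$
$\left(B{\left(p{\left(4 \right)},t{\left(6 \right)} \right)} + d\right)^{2} = \left(\left(-3 + 2 \left(15 - 6 \cdot 4^{2}\right)\right) - \frac{337}{307}\right)^{2} = \left(\left(-3 + 2 \left(15 - 96\right)\right) - \frac{337}{307}\right)^{2} = \left(\left(-3 + 2 \left(-81\right)\right) - \frac{337}{307}\right)^{2} = \left(\left(-3 - 162\right) - \frac{337}{307}\right)^{2} = \left(-165 - \frac{337}{307}\right)^{2} = \left(- \frac{50992}{307}\right)^{2} = \frac{2600184064}{94249}$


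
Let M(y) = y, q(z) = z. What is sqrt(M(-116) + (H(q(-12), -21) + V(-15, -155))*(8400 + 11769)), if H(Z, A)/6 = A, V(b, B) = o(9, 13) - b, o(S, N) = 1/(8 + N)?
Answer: I*sqrt(109657814)/7 ≈ 1496.0*I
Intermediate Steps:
V(b, B) = 1/21 - b (V(b, B) = 1/(8 + 13) - b = 1/21 - b)
H(Z, A) = 6*A
sqrt(M(-116) + (H(q(-12), -21) + V(-15, -155))*(8400 + 11769)) = sqrt(-116 + (6*(-21) + (1/21 - 1*(-15)))*(8400 + 11769)) = sqrt(-116 + (-126 + (1/21 + 15))*20169) = sqrt(-116 + (-126 + 316/21)*20169) = sqrt(-116 - 2330/21*20169) = sqrt(-116 - 15664590/7) = sqrt(-15665402/7) = I*sqrt(109657814)/7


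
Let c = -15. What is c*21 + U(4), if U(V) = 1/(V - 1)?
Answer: -944/3 ≈ -314.67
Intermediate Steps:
U(V) = 1/(-1 + V)
c*21 + U(4) = -15*21 + 1/(-1 + 4) = -315 + 1/3 = -315 + ⅓ = -944/3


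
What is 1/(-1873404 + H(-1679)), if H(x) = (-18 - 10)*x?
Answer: -1/1826392 ≈ -5.4753e-7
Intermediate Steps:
H(x) = -28*x
1/(-1873404 + H(-1679)) = 1/(-1873404 - 28*(-1679)) = 1/(-1873404 + 47012) = 1/(-1826392) = -1/1826392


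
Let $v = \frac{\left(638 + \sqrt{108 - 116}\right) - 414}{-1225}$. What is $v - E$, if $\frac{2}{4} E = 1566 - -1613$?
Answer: $- \frac{1112682}{175} - \frac{2 i \sqrt{2}}{1225} \approx -6358.2 - 0.0023089 i$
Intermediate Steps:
$E = 6358$ ($E = 2 \left(1566 - -1613\right) = 2 \left(1566 + 1613\right) = 2 \cdot 3179 = 6358$)
$v = - \frac{32}{175} - \frac{2 i \sqrt{2}}{1225}$ ($v = \left(\left(638 + \sqrt{-8}\right) - 414\right) \left(- \frac{1}{1225}\right) = \left(\left(638 + 2 i \sqrt{2}\right) - 414\right) \left(- \frac{1}{1225}\right) = \left(224 + 2 i \sqrt{2}\right) \left(- \frac{1}{1225}\right) = - \frac{32}{175} - \frac{2 i \sqrt{2}}{1225} \approx -0.18286 - 0.0023089 i$)
$v - E = \left(- \frac{32}{175} - \frac{2 i \sqrt{2}}{1225}\right) - 6358 = - \frac{1112682}{175} - \frac{2 i \sqrt{2}}{1225}$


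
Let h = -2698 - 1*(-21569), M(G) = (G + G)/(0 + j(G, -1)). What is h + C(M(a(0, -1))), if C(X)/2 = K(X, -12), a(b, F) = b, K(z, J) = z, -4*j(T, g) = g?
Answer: 18871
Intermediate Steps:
j(T, g) = -g/4
M(G) = 8*G (M(G) = (G + G)/(0 - 1/4*(-1)) = (2*G)/(0 + 1/4) = (2*G)/(1/4) = (2*G)*4 = 8*G)
C(X) = 2*X
h = 18871 (h = -2698 + 21569 = 18871)
h + C(M(a(0, -1))) = 18871 + 2*(8*0) = 18871 + 2*0 = 18871 + 0 = 18871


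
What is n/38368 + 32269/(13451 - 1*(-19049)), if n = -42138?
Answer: -16423501/155870000 ≈ -0.10537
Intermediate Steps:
n/38368 + 32269/(13451 - 1*(-19049)) = -42138/38368 + 32269/(13451 - 1*(-19049)) = -42138*1/38368 + 32269/(13451 + 19049) = -21069/19184 + 32269/32500 = -16423501/155870000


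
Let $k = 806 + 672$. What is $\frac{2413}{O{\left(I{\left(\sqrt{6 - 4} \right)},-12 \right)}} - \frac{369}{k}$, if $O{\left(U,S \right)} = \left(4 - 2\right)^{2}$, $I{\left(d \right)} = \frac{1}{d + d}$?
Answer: $\frac{1782469}{2956} \approx 603.0$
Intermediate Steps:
$k = 1478$
$I{\left(d \right)} = \frac{1}{2 d}$
$O{\left(U,S \right)} = 4$ ($O{\left(U,S \right)} = 2^{2} = 4$)
$\frac{2413}{O{\left(I{\left(\sqrt{6 - 4} \right)},-12 \right)}} - \frac{369}{k} = \frac{2413}{4} - \frac{369}{1478} = \frac{1782469}{2956}$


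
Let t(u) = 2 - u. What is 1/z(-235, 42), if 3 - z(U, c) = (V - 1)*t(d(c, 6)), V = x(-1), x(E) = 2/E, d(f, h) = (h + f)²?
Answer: -1/6903 ≈ -0.00014486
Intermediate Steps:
d(f, h) = (f + h)²
V = -2 (V = 2/(-1) = 2*(-1) = -2)
z(U, c) = 9 - 3*(6 + c)² (z(U, c) = 3 - (-2 - 1)*(2 - (c + 6)²) = 3 - (-3)*(2 - (6 + c)²) = 3 - (-6 + 3*(6 + c)²) = 3 + (6 - 3*(6 + c)²) = 9 - 3*(6 + c)²)
1/z(-235, 42) = 1/(9 - 3*(6 + 42)²) = 1/(9 - 3*48²) = 1/(9 - 3*2304) = 1/(9 - 6912) = 1/(-6903) = -1/6903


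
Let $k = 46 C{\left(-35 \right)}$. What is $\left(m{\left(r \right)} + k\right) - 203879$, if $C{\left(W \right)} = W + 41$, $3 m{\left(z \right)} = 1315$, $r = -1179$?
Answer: $- \frac{609494}{3} \approx -2.0316 \cdot 10^{5}$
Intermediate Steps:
$m{\left(z \right)} = \frac{1315}{3}$ ($m{\left(z \right)} = \frac{1}{3} \cdot 1315 = \frac{1315}{3}$)
$C{\left(W \right)} = 41 + W$
$k = 276$ ($k = 46 \left(41 - 35\right) = 46 \cdot 6 = 276$)
$\left(m{\left(r \right)} + k\right) - 203879 = \left(\frac{1315}{3} + 276\right) - 203879 = \frac{2143}{3} - 203879 = - \frac{609494}{3}$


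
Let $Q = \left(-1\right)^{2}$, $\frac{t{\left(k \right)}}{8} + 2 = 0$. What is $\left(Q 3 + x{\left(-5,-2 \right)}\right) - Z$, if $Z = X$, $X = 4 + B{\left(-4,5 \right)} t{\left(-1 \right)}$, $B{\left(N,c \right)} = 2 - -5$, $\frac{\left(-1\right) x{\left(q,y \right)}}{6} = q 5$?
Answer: $261$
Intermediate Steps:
$t{\left(k \right)} = -16$ ($t{\left(k \right)} = -16 + 8 \cdot 0 = -16 + 0 = -16$)
$x{\left(q,y \right)} = - 30 q$ ($x{\left(q,y \right)} = - 6 q 5 = - 6 \cdot 5 q = - 30 q$)
$Q = 1$
$B{\left(N,c \right)} = 7$ ($B{\left(N,c \right)} = 2 + 5 = 7$)
$X = -108$ ($X = 4 + 7 \left(-16\right) = 4 - 112 = -108$)
$Z = -108$
$\left(Q 3 + x{\left(-5,-2 \right)}\right) - Z = \left(1 \cdot 3 - -150\right) - -108 = \left(3 + 150\right) + 108 = 153 + 108 = 261$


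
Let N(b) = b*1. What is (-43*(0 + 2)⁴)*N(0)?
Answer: 0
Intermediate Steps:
N(b) = b
(-43*(0 + 2)⁴)*N(0) = -43*(0 + 2)⁴*0 = -43*(2²)²*0 = -43*4²*0 = -43*16*0 = -688*0 = 0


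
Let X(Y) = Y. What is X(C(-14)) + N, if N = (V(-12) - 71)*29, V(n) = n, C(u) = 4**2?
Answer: -2391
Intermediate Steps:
C(u) = 16
N = -2407 (N = (-12 - 71)*29 = -83*29 = -2407)
X(C(-14)) + N = 16 - 2407 = -2391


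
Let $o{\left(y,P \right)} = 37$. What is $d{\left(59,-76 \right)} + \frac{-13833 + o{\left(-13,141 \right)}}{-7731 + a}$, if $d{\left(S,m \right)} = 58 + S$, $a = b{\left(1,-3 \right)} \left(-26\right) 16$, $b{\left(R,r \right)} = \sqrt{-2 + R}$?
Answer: $\frac{7119802665}{59941417} - \frac{5739136 i}{59941417} \approx 118.78 - 0.095746 i$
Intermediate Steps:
$a = - 416 i$ ($a = \sqrt{-2 + 1} \left(-26\right) 16 = \sqrt{-1} \left(-26\right) 16 = i \left(-26\right) 16 = - 26 i 16 = - 416 i \approx - 416.0 i$)
$d{\left(59,-76 \right)} + \frac{-13833 + o{\left(-13,141 \right)}}{-7731 + a} = \left(58 + 59\right) + \frac{-13833 + 37}{-7731 - 416 i} = 117 - 13796 \frac{-7731 + 416 i}{59941417} = 117 - \frac{13796 \left(-7731 + 416 i\right)}{59941417}$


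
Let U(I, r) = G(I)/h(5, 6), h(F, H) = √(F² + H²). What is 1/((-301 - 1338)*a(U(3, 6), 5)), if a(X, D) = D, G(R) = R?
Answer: -1/8195 ≈ -0.00012203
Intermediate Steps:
U(I, r) = I*√61/61 (U(I, r) = I/(√(5² + 6²)) = I/(√(25 + 36)) = I/(√61) = I*(√61/61) = I*√61/61)
1/((-301 - 1338)*a(U(3, 6), 5)) = 1/((-301 - 1338)*5) = 1/(-1639*5) = 1/(-8195) = -1/8195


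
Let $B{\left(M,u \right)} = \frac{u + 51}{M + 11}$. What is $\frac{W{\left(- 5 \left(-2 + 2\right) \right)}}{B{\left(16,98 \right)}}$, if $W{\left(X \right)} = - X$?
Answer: $0$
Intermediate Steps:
$B{\left(M,u \right)} = \frac{51 + u}{11 + M}$
$\frac{W{\left(- 5 \left(-2 + 2\right) \right)}}{B{\left(16,98 \right)}} = \frac{\left(-1\right) \left(- 5 \left(-2 + 2\right)\right)}{\frac{1}{11 + 16} \left(51 + 98\right)} = \frac{\left(-1\right) \left(\left(-5\right) 0\right)}{\frac{1}{27} \cdot 149} = \frac{\left(-1\right) 0}{\frac{1}{27} \cdot 149} = \frac{0}{\frac{149}{27}} = 0 \cdot \frac{27}{149} = 0$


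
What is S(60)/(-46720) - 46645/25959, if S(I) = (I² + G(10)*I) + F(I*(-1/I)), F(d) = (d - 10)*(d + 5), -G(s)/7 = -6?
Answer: -584245321/303201120 ≈ -1.9269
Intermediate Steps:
G(s) = 42 (G(s) = -7*(-6) = 42)
F(d) = (-10 + d)*(5 + d)
S(I) = -44 + I² + 42*I (S(I) = (I² + 42*I) + (-50 + (I*(-1/I))² - 5*I*(-1/I)) = (I² + 42*I) + (-50 + (-1)² - 5*(-1)) = (I² + 42*I) + (-50 + 1 + 5) = (I² + 42*I) - 44 = -44 + I² + 42*I)
S(60)/(-46720) - 46645/25959 = (-44 + 60² + 42*60)/(-46720) - 46645/25959 = (-44 + 3600 + 2520)*(-1/46720) - 46645*1/25959 = 6076*(-1/46720) - 46645/25959 = -1519/11680 - 46645/25959 = -584245321/303201120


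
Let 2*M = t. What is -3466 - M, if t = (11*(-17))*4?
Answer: -3092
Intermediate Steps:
t = -748 (t = -187*4 = -748)
M = -374 (M = (1/2)*(-748) = -374)
-3466 - M = -3466 - 1*(-374) = -3466 + 374 = -3092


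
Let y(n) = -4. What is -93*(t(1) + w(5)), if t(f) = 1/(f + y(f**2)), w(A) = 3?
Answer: -248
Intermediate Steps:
t(f) = 1/(-4 + f) (t(f) = 1/(f - 4) = 1/(-4 + f))
-93*(t(1) + w(5)) = -93*(1/(-4 + 1) + 3) = -93*(1/(-3) + 3) = -93*(-1/3 + 3) = -93*8/3 = -248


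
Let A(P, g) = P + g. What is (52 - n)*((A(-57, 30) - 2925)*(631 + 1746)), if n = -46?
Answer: -687656592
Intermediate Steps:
(52 - n)*((A(-57, 30) - 2925)*(631 + 1746)) = (52 - 1*(-46))*(((-57 + 30) - 2925)*(631 + 1746)) = (52 + 46)*((-27 - 2925)*2377) = 98*(-2952*2377) = 98*(-7016904) = -687656592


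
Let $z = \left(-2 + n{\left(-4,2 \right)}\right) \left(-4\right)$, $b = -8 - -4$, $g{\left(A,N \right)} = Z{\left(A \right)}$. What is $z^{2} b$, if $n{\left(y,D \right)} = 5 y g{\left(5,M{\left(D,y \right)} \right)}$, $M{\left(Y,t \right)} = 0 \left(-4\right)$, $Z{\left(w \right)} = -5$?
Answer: $-614656$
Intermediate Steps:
$M{\left(Y,t \right)} = 0$
$g{\left(A,N \right)} = -5$
$n{\left(y,D \right)} = - 25 y$ ($n{\left(y,D \right)} = 5 y \left(-5\right) = - 25 y$)
$b = -4$ ($b = -8 + 4 = -4$)
$z = -392$ ($z = \left(-2 - -100\right) \left(-4\right) = \left(-2 + 100\right) \left(-4\right) = 98 \left(-4\right) = -392$)
$z^{2} b = \left(-392\right)^{2} \left(-4\right) = 153664 \left(-4\right) = -614656$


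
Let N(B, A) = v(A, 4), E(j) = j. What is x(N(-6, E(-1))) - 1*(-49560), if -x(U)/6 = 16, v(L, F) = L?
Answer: 49464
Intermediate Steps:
N(B, A) = A
x(U) = -96 (x(U) = -6*16 = -96)
x(N(-6, E(-1))) - 1*(-49560) = -96 - 1*(-49560) = -96 + 49560 = 49464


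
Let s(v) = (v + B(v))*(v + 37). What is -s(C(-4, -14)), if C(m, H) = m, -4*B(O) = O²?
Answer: 264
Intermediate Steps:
B(O) = -O²/4
s(v) = (37 + v)*(v - v²/4) (s(v) = (v - v²/4)*(v + 37) = (v - v²/4)*(37 + v) = (37 + v)*(v - v²/4))
-s(C(-4, -14)) = -(-4)*(148 - 1*(-4)² - 33*(-4))/4 = -(-4)*(148 - 1*16 + 132)/4 = -(-4)*(148 - 16 + 132)/4 = -(-4)*264/4 = -1*(-264) = 264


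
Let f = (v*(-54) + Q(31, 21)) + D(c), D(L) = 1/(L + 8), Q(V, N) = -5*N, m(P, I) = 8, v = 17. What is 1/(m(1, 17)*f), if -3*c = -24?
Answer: -2/16367 ≈ -0.00012220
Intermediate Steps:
c = 8 (c = -⅓*(-24) = 8)
D(L) = 1/(8 + L)
f = -16367/16 (f = (17*(-54) - 5*21) + 1/(8 + 8) = (-918 - 105) + 1/16 = -1023 + 1/16 = -16367/16 ≈ -1022.9)
1/(m(1, 17)*f) = 1/(8*(-16367/16)) = 1/(-16367/2) = -2/16367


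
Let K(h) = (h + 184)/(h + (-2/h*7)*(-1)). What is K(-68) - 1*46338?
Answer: -107461766/2319 ≈ -46340.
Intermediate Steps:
K(h) = (184 + h)/(h + 14/h) (K(h) = (184 + h)/(h - 14/h*(-1)) = (184 + h)/(h + 14/h))
K(-68) - 1*46338 = -68*(184 - 68)/(14 + (-68)**2) - 1*46338 = -68*116/(14 + 4624) - 46338 = -68*116/4638 - 46338 = -68*1/4638*116 - 46338 = -3944/2319 - 46338 = -107461766/2319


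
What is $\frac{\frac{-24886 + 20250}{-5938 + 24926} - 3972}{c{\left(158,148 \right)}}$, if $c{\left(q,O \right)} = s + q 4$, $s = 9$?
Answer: $- \frac{18856243}{3042827} \approx -6.1969$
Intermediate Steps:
$c{\left(q,O \right)} = 9 + 4 q$ ($c{\left(q,O \right)} = 9 + q 4 = 9 + 4 q$)
$\frac{\frac{-24886 + 20250}{-5938 + 24926} - 3972}{c{\left(158,148 \right)}} = \frac{\frac{-24886 + 20250}{-5938 + 24926} - 3972}{9 + 4 \cdot 158} = \frac{- \frac{4636}{18988} - 3972}{9 + 632} = \frac{\left(-4636\right) \frac{1}{18988} - 3972}{641} = \left(- \frac{1159}{4747} - 3972\right) \frac{1}{641} = \left(- \frac{18856243}{4747}\right) \frac{1}{641} = - \frac{18856243}{3042827}$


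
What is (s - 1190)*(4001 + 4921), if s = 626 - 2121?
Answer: -23955570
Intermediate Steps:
s = -1495
(s - 1190)*(4001 + 4921) = (-1495 - 1190)*(4001 + 4921) = -2685*8922 = -23955570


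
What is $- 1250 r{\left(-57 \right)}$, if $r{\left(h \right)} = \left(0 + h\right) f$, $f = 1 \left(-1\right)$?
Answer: $-71250$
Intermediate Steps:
$f = -1$
$r{\left(h \right)} = - h$ ($r{\left(h \right)} = \left(0 + h\right) \left(-1\right) = h \left(-1\right) = - h$)
$- 1250 r{\left(-57 \right)} = - 1250 \left(\left(-1\right) \left(-57\right)\right) = \left(-1250\right) 57 = -71250$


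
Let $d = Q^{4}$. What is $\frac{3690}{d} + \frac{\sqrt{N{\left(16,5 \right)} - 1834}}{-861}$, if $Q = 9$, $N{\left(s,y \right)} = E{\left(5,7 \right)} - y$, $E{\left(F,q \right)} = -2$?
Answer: $\frac{410}{729} - \frac{i \sqrt{1841}}{861} \approx 0.56241 - 0.049834 i$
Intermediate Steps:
$N{\left(s,y \right)} = -2 - y$
$d = 6561$ ($d = 9^{4} = 6561$)
$\frac{3690}{d} + \frac{\sqrt{N{\left(16,5 \right)} - 1834}}{-861} = \frac{3690}{6561} + \frac{\sqrt{\left(-2 - 5\right) - 1834}}{-861} = 3690 \cdot \frac{1}{6561} + \sqrt{\left(-2 - 5\right) - 1834} \left(- \frac{1}{861}\right) = \frac{410}{729} + \sqrt{-7 - 1834} \left(- \frac{1}{861}\right) = \frac{410}{729} + \sqrt{-1841} \left(- \frac{1}{861}\right) = \frac{410}{729} + i \sqrt{1841} \left(- \frac{1}{861}\right) = \frac{410}{729} - \frac{i \sqrt{1841}}{861}$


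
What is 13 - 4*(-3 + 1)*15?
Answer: 133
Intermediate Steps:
13 - 4*(-3 + 1)*15 = 13 - 4*(-2)*15 = 13 + 8*15 = 13 + 120 = 133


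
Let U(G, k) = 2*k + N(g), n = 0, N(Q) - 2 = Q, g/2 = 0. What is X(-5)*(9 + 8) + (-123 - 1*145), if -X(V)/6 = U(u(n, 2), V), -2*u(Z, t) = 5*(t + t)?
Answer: 548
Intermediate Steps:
g = 0 (g = 2*0 = 0)
N(Q) = 2 + Q
u(Z, t) = -5*t (u(Z, t) = -5*(t + t)/2 = -5*2*t/2 = -5*t)
U(G, k) = 2 + 2*k (U(G, k) = 2*k + (2 + 0) = 2*k + 2 = 2 + 2*k)
X(V) = -12 - 12*V (X(V) = -6*(2 + 2*V) = -12 - 12*V)
X(-5)*(9 + 8) + (-123 - 1*145) = (-12 - 12*(-5))*(9 + 8) + (-123 - 1*145) = (-12 + 60)*17 + (-123 - 145) = 48*17 - 268 = 816 - 268 = 548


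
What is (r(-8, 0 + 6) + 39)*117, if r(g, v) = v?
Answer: 5265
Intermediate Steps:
(r(-8, 0 + 6) + 39)*117 = ((0 + 6) + 39)*117 = (6 + 39)*117 = 45*117 = 5265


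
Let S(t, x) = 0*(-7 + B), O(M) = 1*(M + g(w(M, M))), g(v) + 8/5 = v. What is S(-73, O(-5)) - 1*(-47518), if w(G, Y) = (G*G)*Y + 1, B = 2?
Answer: 47518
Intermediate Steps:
w(G, Y) = 1 + Y*G² (w(G, Y) = G²*Y + 1 = Y*G² + 1 = 1 + Y*G²)
g(v) = -8/5 + v
O(M) = -⅗ + M + M³ (O(M) = 1*(M + (-8/5 + (1 + M*M²))) = 1*(M + (-8/5 + (1 + M³))) = 1*(M + (-⅗ + M³)) = 1*(-⅗ + M + M³) = -⅗ + M + M³)
S(t, x) = 0 (S(t, x) = 0*(-7 + 2) = 0*(-5) = 0)
S(-73, O(-5)) - 1*(-47518) = 0 - 1*(-47518) = 0 + 47518 = 47518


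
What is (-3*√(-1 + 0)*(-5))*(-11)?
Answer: -165*I ≈ -165.0*I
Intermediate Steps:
(-3*√(-1 + 0)*(-5))*(-11) = (-3*I*(-5))*(-11) = (15*I)*(-11) = -165*I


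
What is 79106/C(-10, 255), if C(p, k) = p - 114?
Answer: -39553/62 ≈ -637.95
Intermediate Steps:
C(p, k) = -114 + p
79106/C(-10, 255) = 79106/(-114 - 10) = 79106/(-124) = 79106*(-1/124) = -39553/62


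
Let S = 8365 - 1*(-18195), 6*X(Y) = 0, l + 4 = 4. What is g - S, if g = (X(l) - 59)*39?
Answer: -28861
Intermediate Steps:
l = 0 (l = -4 + 4 = 0)
X(Y) = 0 (X(Y) = (⅙)*0 = 0)
S = 26560 (S = 8365 + 18195 = 26560)
g = -2301 (g = (0 - 59)*39 = -59*39 = -2301)
g - S = -2301 - 1*26560 = -2301 - 26560 = -28861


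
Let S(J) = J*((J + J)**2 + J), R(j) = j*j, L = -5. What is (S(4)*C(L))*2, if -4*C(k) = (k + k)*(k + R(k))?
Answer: 27200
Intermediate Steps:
R(j) = j**2
C(k) = -k*(k + k**2)/2 (C(k) = -(k + k)*(k + k**2)/4 = -2*k*(k + k**2)/4 = -k*(k + k**2)/2)
S(J) = J*(J + 4*J**2) (S(J) = J*((2*J)**2 + J) = J*(4*J**2 + J) = J*(J + 4*J**2))
(S(4)*C(L))*2 = ((4**2*(1 + 4*4))*(-1/2*(-5)**2*(1 - 5)))*2 = ((16*(1 + 16))*(-1/2*25*(-4)))*2 = ((16*17)*50)*2 = (272*50)*2 = 13600*2 = 27200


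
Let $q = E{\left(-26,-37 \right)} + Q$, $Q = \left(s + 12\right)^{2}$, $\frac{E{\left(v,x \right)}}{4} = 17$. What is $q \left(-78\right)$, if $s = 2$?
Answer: $-20592$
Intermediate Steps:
$E{\left(v,x \right)} = 68$ ($E{\left(v,x \right)} = 4 \cdot 17 = 68$)
$Q = 196$ ($Q = \left(2 + 12\right)^{2} = 14^{2} = 196$)
$q = 264$ ($q = 68 + 196 = 264$)
$q \left(-78\right) = 264 \left(-78\right) = -20592$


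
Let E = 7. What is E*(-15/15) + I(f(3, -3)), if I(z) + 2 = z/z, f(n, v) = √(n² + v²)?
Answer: -8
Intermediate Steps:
I(z) = -1 (I(z) = -2 + z/z = -2 + 1 = -1)
E*(-15/15) + I(f(3, -3)) = 7*(-15/15) - 1 = 7*(-15*1/15) - 1 = 7*(-1) - 1 = -7 - 1 = -8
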